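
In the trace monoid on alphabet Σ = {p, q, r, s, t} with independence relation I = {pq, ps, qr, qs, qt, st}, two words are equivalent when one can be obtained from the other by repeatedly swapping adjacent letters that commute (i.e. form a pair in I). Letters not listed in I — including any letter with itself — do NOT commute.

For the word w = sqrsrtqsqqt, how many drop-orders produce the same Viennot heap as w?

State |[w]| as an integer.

990

piece 0:s — minimal
piece 1:q — minimal
piece 2:r rests on {0:s}
piece 3:s rests on {2:r}
piece 4:r rests on {3:s}
piece 5:t rests on {4:r}
piece 6:q rests on {1:q}
piece 7:s rests on {4:r}
piece 8:q rests on {6:q}
piece 9:q rests on {8:q}
piece 10:t rests on {5:t}
minimal pieces: {0:s, 1:q}
ways to finish when only these pieces remain (= sum over removing one remaining piece with nothing left below it):
  1 left: {7}→1  {9}→1  {10}→1
  2 left: {5,10}→1  {7,9}→2  {7,10}→2  {8,9}→1  {9,10}→2
  3 left: {5,7,10}→3  {5,9,10}→3  {6,8,9}→1  {7,8,9}→3  {7,9,10}→6  {8,9,10}→3
  4 left: {1,6,8,9}→1  {4,5,7,10}→3  {5,7,9,10}→12  {5,8,9,10}→6  {6,7,8,9}→4  {6,8,9,10}→4  {7,8,9,10}→12
  5 left: {1,6,7,8,9}→5  {1,6,8,9,10}→5  {3,4,5,7,10}→3  {4,5,7,9,10}→15  {5,6,8,9,10}→10  {5,7,8,9,10}→30  {6,7,8,9,10}→20
  6 left: {1,5,6,8,9,10}→15  {1,6,7,8,9,10}→30  {2,3,4,5,7,10}→3  {3,4,5,7,9,10}→18  {4,5,7,8,9,10}→45  {5,6,7,8,9,10}→60
  7 left: {0,2,3,4,5,7,10}→3  {1,5,6,7,8,9,10}→105  {2,3,4,5,7,9,10}→21  {3,4,5,7,8,9,10}→63  {4,5,6,7,8,9,10}→105
  8 left: {0,2,3,4,5,7,9,10}→24  {1,4,5,6,7,8,9,10}→210  {2,3,4,5,7,8,9,10}→84  {3,4,5,6,7,8,9,10}→168
  9 left: {0,2,3,4,5,7,8,9,10}→108  {1,3,4,5,6,7,8,9,10}→378  {2,3,4,5,6,7,8,9,10}→252
  placing 0:s first → 630 extensions
  placing 1:q first → 360 extensions
total linear extensions = 990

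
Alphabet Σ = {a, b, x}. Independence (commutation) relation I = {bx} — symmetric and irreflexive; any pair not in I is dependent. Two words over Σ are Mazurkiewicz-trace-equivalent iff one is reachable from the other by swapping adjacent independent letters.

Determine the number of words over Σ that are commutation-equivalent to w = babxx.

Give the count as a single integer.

drop 0:b onto floor
drop 1:a onto {0:b}
drop 2:b onto {1:a}
drop 3:x onto {1:a}
drop 4:x onto {3:x}
ground layer = {0:b}
drop-orders for the pieces not yet dropped (sum over which currently-grounded one goes next):
  1 to go: {2} 1  {4} 1
  2 to go: {2,4} 2  {3,4} 1
  3 to go: {2,3,4} 3
  if 0:b drops first: 3 orders

3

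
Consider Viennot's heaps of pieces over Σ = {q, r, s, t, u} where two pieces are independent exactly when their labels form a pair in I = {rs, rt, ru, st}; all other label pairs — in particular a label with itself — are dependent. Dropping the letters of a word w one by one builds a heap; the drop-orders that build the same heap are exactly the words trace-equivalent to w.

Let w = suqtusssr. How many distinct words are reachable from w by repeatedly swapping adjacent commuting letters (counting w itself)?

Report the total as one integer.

drop 0:s onto floor
drop 1:u onto {0:s}
drop 2:q onto {1:u}
drop 3:t onto {2:q}
drop 4:u onto {3:t}
drop 5:s onto {4:u}
drop 6:s onto {5:s}
drop 7:s onto {6:s}
drop 8:r onto {2:q}
ground layer = {0:s}
drop-orders for the pieces not yet dropped (sum over which currently-grounded one goes next):
  1 to go: {7} 1  {8} 1
  2 to go: {6,7} 1  {7,8} 2
  3 to go: {5,6,7} 1  {6,7,8} 3
  4 to go: {4,5,6,7} 1  {5,6,7,8} 4
  5 to go: {3,4,5,6,7} 1  {4,5,6,7,8} 5
  6 to go: {3,4,5,6,7,8} 6
  7 to go: {2,3,4,5,6,7,8} 6
  if 0:s drops first: 6 orders

6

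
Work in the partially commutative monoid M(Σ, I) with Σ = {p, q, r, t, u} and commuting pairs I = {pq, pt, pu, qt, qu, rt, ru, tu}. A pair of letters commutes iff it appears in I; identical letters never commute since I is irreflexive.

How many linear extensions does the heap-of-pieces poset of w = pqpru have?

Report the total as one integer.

15

#0=p has no predecessor
#1=q has no predecessor
#2=p depends on [0:p]
#3=r depends on [1:q, 2:p]
#4=u has no predecessor
sources: [0:p, 1:q, 4:u]
N(rest) = Σ N(rest − s) over sources s of rest; N(one piece) = 1:
  size 1 → [3]=1  [4]=1
  size 2 → [1,3]=1  [2,3]=1  [3,4]=2
  size 3 → [0,2,3]=1  [1,2,3]=2  [1,3,4]=3  [2,3,4]=3
  first=0(p) contributes 8
  first=1(q) contributes 4
  first=4(u) contributes 3
|[w]| = 15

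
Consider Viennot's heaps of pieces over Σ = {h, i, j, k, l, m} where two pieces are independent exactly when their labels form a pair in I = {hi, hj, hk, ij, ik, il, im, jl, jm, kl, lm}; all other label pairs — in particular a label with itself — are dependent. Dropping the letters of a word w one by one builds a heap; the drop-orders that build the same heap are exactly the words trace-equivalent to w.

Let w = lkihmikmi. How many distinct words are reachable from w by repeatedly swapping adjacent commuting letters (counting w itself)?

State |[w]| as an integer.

252

piece 0:l — minimal
piece 1:k — minimal
piece 2:i — minimal
piece 3:h rests on {0:l}
piece 4:m rests on {1:k, 3:h}
piece 5:i rests on {2:i}
piece 6:k rests on {4:m}
piece 7:m rests on {6:k}
piece 8:i rests on {5:i}
minimal pieces: {0:l, 1:k, 2:i}
ways to finish when only these pieces remain (= sum over removing one remaining piece with nothing left below it):
  1 left: {7}→1  {8}→1
  2 left: {5,8}→1  {6,7}→1  {7,8}→2
  3 left: {2,5,8}→1  {4,6,7}→1  {5,7,8}→3  {6,7,8}→3
  4 left: {1,4,6,7}→1  {2,5,7,8}→4  {3,4,6,7}→1  {4,6,7,8}→4  {5,6,7,8}→6
  5 left: {0,3,4,6,7}→1  {1,3,4,6,7}→2  {1,4,6,7,8}→5  {2,5,6,7,8}→10  {3,4,6,7,8}→5  {4,5,6,7,8}→10
  6 left: {0,1,3,4,6,7}→3  {0,3,4,6,7,8}→6  {1,3,4,6,7,8}→12  {1,4,5,6,7,8}→15  {2,4,5,6,7,8}→20  {3,4,5,6,7,8}→15
  7 left: {0,1,3,4,6,7,8}→21  {0,3,4,5,6,7,8}→21  {1,2,4,5,6,7,8}→35  {1,3,4,5,6,7,8}→42  {2,3,4,5,6,7,8}→35
  placing 0:l first → 112 extensions
  placing 1:k first → 56 extensions
  placing 2:i first → 84 extensions
total linear extensions = 252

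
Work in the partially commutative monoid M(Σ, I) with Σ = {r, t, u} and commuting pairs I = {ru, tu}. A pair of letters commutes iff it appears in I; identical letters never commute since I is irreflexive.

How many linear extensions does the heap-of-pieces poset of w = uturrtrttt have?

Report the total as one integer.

drop 0:u onto floor
drop 1:t onto floor
drop 2:u onto {0:u}
drop 3:r onto {1:t}
drop 4:r onto {3:r}
drop 5:t onto {4:r}
drop 6:r onto {5:t}
drop 7:t onto {6:r}
drop 8:t onto {7:t}
drop 9:t onto {8:t}
ground layer = {0:u, 1:t}
drop-orders for the pieces not yet dropped (sum over which currently-grounded one goes next):
  1 to go: {2} 1  {9} 1
  2 to go: {0,2} 1  {2,9} 2  {8,9} 1
  3 to go: {0,2,9} 3  {2,8,9} 3  {7,8,9} 1
  4 to go: {0,2,8,9} 6  {2,7,8,9} 4  {6,7,8,9} 1
  5 to go: {0,2,7,8,9} 10  {2,6,7,8,9} 5  {5,6,7,8,9} 1
  6 to go: {0,2,6,7,8,9} 15  {2,5,6,7,8,9} 6  {4,5,6,7,8,9} 1
  7 to go: {0,2,5,6,7,8,9} 21  {2,4,5,6,7,8,9} 7  {3,4,5,6,7,8,9} 1
  8 to go: {0,2,4,5,6,7,8,9} 28  {1,3,4,5,6,7,8,9} 1  {2,3,4,5,6,7,8,9} 8
  if 0:u drops first: 9 orders
  if 1:t drops first: 36 orders
heap linearizations: 45

45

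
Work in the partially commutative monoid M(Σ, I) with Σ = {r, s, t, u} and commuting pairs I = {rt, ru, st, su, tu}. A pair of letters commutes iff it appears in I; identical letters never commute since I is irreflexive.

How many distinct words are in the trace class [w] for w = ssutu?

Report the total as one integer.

30

drop 0:s onto floor
drop 1:s onto {0:s}
drop 2:u onto floor
drop 3:t onto floor
drop 4:u onto {2:u}
ground layer = {0:s, 2:u, 3:t}
drop-orders for the pieces not yet dropped (sum over which currently-grounded one goes next):
  1 to go: {1} 1  {3} 1  {4} 1
  2 to go: {0,1} 1  {1,3} 2  {1,4} 2  {2,4} 1  {3,4} 2
  3 to go: {0,1,3} 3  {0,1,4} 3  {1,2,4} 3  {1,3,4} 6  {2,3,4} 3
  if 0:s drops first: 12 orders
  if 2:u drops first: 12 orders
  if 3:t drops first: 6 orders
heap linearizations: 30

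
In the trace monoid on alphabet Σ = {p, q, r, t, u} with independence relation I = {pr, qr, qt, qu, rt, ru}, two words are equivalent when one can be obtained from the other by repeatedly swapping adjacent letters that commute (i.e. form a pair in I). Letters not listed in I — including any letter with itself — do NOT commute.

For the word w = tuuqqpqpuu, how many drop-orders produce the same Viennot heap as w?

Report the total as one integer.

10

#0=t has no predecessor
#1=u depends on [0:t]
#2=u depends on [1:u]
#3=q has no predecessor
#4=q depends on [3:q]
#5=p depends on [2:u, 4:q]
#6=q depends on [5:p]
#7=p depends on [6:q]
#8=u depends on [7:p]
#9=u depends on [8:u]
sources: [0:t, 3:q]
N(rest) = Σ N(rest − s) over sources s of rest; N(one piece) = 1:
  size 1 → [9]=1
  size 2 → [8,9]=1
  size 3 → [7,8,9]=1
  size 4 → [6,7,8,9]=1
  size 5 → [5,6,7,8,9]=1
  size 6 → [2,5,6,7,8,9]=1  [4,5,6,7,8,9]=1
  size 7 → [1,2,5,6,7,8,9]=1  [2,4,5,6,7,8,9]=2  [3,4,5,6,7,8,9]=1
  size 8 → [0,1,2,5,6,7,8,9]=1  [1,2,4,5,6,7,8,9]=3  [2,3,4,5,6,7,8,9]=3
  first=0(t) contributes 6
  first=3(q) contributes 4
|[w]| = 10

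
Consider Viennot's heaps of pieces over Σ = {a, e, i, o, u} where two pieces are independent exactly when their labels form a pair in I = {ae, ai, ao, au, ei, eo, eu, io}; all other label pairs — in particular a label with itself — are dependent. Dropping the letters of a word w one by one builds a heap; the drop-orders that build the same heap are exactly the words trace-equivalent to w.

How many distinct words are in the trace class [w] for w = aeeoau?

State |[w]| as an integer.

#0=a has no predecessor
#1=e has no predecessor
#2=e depends on [1:e]
#3=o has no predecessor
#4=a depends on [0:a]
#5=u depends on [3:o]
sources: [0:a, 1:e, 3:o]
N(rest) = Σ N(rest − s) over sources s of rest; N(one piece) = 1:
  size 1 → [2]=1  [4]=1  [5]=1
  size 2 → [0,4]=1  [1,2]=1  [2,4]=2  [2,5]=2  [3,5]=1  [4,5]=2
  size 3 → [0,2,4]=3  [0,4,5]=3  [1,2,4]=3  [1,2,5]=3  [2,3,5]=3  [2,4,5]=6  [3,4,5]=3
  size 4 → [0,1,2,4]=6  [0,2,4,5]=12  [0,3,4,5]=6  [1,2,3,5]=6  [1,2,4,5]=12  [2,3,4,5]=12
  first=0(a) contributes 30
  first=1(e) contributes 30
  first=3(o) contributes 30
|[w]| = 90

90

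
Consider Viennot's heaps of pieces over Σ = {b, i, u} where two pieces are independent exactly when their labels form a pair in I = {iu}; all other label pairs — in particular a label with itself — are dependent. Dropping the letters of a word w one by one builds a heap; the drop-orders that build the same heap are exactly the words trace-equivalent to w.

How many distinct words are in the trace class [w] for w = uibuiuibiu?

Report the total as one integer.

piece 0:u — minimal
piece 1:i — minimal
piece 2:b rests on {0:u, 1:i}
piece 3:u rests on {2:b}
piece 4:i rests on {2:b}
piece 5:u rests on {3:u}
piece 6:i rests on {4:i}
piece 7:b rests on {5:u, 6:i}
piece 8:i rests on {7:b}
piece 9:u rests on {7:b}
minimal pieces: {0:u, 1:i}
ways to finish when only these pieces remain (= sum over removing one remaining piece with nothing left below it):
  1 left: {8}→1  {9}→1
  2 left: {8,9}→2
  3 left: {7,8,9}→2
  4 left: {5,7,8,9}→2  {6,7,8,9}→2
  5 left: {3,5,7,8,9}→2  {4,6,7,8,9}→2  {5,6,7,8,9}→4
  6 left: {3,5,6,7,8,9}→6  {4,5,6,7,8,9}→6
  7 left: {3,4,5,6,7,8,9}→12
  8 left: {2,3,4,5,6,7,8,9}→12
  placing 0:u first → 12 extensions
  placing 1:i first → 12 extensions
total linear extensions = 24

24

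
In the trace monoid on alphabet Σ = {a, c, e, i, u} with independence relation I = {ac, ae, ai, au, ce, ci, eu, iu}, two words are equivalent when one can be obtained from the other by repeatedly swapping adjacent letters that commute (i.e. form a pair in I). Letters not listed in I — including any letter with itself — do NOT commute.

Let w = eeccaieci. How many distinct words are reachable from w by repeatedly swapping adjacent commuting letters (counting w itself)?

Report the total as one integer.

#0=e has no predecessor
#1=e depends on [0:e]
#2=c has no predecessor
#3=c depends on [2:c]
#4=a has no predecessor
#5=i depends on [1:e]
#6=e depends on [5:i]
#7=c depends on [3:c]
#8=i depends on [6:e]
sources: [0:e, 2:c, 4:a]
N(rest) = Σ N(rest − s) over sources s of rest; N(one piece) = 1:
  size 1 → [4]=1  [7]=1  [8]=1
  size 2 → [3,7]=1  [4,7]=2  [4,8]=2  [6,8]=1  [7,8]=2
  size 3 → [2,3,7]=1  [3,4,7]=3  [3,7,8]=3  [4,6,8]=3  [4,7,8]=6  [5,6,8]=1  [6,7,8]=3
  size 4 → [1,5,6,8]=1  [2,3,4,7]=4  [2,3,7,8]=4  [3,4,7,8]=12  [3,6,7,8]=6  [4,5,6,8]=4  [4,6,7,8]=12  [5,6,7,8]=4
  size 5 → [0,1,5,6,8]=1  [1,4,5,6,8]=5  [1,5,6,7,8]=5  [2,3,4,7,8]=20  [2,3,6,7,8]=10  [3,4,6,7,8]=30  [3,5,6,7,8]=10  [4,5,6,7,8]=20
  size 6 → [0,1,4,5,6,8]=6  [0,1,5,6,7,8]=6  [1,3,5,6,7,8]=15  [1,4,5,6,7,8]=30  [2,3,4,6,7,8]=60  [2,3,5,6,7,8]=20  [3,4,5,6,7,8]=60
  size 7 → [0,1,3,5,6,7,8]=21  [0,1,4,5,6,7,8]=42  [1,2,3,5,6,7,8]=35  [1,3,4,5,6,7,8]=105  [2,3,4,5,6,7,8]=140
  first=0(e) contributes 280
  first=2(c) contributes 168
  first=4(a) contributes 56
|[w]| = 504

504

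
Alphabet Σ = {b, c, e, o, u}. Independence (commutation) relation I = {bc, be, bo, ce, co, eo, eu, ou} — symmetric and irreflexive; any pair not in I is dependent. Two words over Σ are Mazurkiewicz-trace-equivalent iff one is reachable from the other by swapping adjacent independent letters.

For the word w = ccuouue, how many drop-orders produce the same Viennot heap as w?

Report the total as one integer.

42

piece 0:c — minimal
piece 1:c rests on {0:c}
piece 2:u rests on {1:c}
piece 3:o — minimal
piece 4:u rests on {2:u}
piece 5:u rests on {4:u}
piece 6:e — minimal
minimal pieces: {0:c, 3:o, 6:e}
ways to finish when only these pieces remain (= sum over removing one remaining piece with nothing left below it):
  1 left: {3}→1  {5}→1  {6}→1
  2 left: {3,5}→2  {3,6}→2  {4,5}→1  {5,6}→2
  3 left: {2,4,5}→1  {3,4,5}→3  {3,5,6}→6  {4,5,6}→3
  4 left: {1,2,4,5}→1  {2,3,4,5}→4  {2,4,5,6}→4  {3,4,5,6}→12
  5 left: {0,1,2,4,5}→1  {1,2,3,4,5}→5  {1,2,4,5,6}→5  {2,3,4,5,6}→20
  placing 0:c first → 30 extensions
  placing 3:o first → 6 extensions
  placing 6:e first → 6 extensions
total linear extensions = 42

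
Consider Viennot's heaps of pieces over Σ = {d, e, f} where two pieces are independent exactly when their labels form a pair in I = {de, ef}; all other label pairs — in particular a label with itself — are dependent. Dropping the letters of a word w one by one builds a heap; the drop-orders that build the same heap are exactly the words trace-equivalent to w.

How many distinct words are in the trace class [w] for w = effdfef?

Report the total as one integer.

21

piece 0:e — minimal
piece 1:f — minimal
piece 2:f rests on {1:f}
piece 3:d rests on {2:f}
piece 4:f rests on {3:d}
piece 5:e rests on {0:e}
piece 6:f rests on {4:f}
minimal pieces: {0:e, 1:f}
ways to finish when only these pieces remain (= sum over removing one remaining piece with nothing left below it):
  1 left: {5}→1  {6}→1
  2 left: {0,5}→1  {4,6}→1  {5,6}→2
  3 left: {0,5,6}→3  {3,4,6}→1  {4,5,6}→3
  4 left: {0,4,5,6}→6  {2,3,4,6}→1  {3,4,5,6}→4
  5 left: {0,3,4,5,6}→10  {1,2,3,4,6}→1  {2,3,4,5,6}→5
  placing 0:e first → 6 extensions
  placing 1:f first → 15 extensions
total linear extensions = 21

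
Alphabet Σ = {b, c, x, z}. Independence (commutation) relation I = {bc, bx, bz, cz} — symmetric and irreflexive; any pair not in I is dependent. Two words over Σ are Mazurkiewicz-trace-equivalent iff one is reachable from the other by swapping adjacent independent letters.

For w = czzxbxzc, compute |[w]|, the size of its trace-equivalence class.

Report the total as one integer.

48

piece 0:c — minimal
piece 1:z — minimal
piece 2:z rests on {1:z}
piece 3:x rests on {0:c, 2:z}
piece 4:b — minimal
piece 5:x rests on {3:x}
piece 6:z rests on {5:x}
piece 7:c rests on {5:x}
minimal pieces: {0:c, 1:z, 4:b}
ways to finish when only these pieces remain (= sum over removing one remaining piece with nothing left below it):
  1 left: {4}→1  {6}→1  {7}→1
  2 left: {4,6}→2  {4,7}→2  {6,7}→2
  3 left: {4,6,7}→6  {5,6,7}→2
  4 left: {3,5,6,7}→2  {4,5,6,7}→8
  5 left: {0,3,5,6,7}→2  {2,3,5,6,7}→2  {3,4,5,6,7}→10
  6 left: {0,2,3,5,6,7}→4  {0,3,4,5,6,7}→12  {1,2,3,5,6,7}→2  {2,3,4,5,6,7}→12
  placing 0:c first → 14 extensions
  placing 1:z first → 28 extensions
  placing 4:b first → 6 extensions
total linear extensions = 48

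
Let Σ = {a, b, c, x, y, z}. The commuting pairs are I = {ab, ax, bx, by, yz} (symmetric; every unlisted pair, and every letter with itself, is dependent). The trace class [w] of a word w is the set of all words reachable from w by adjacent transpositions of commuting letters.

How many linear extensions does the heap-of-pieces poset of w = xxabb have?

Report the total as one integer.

30

0(x) covers ∅
1(x) covers 0:x
2(a) covers ∅
3(b) covers ∅
4(b) covers 3:b
floor of heap: 0:x, 2:a, 3:b
completions by unplaced set U, small U first (add the entries for U minus each lowest piece of U):
  |U|=1: {1}:1  {2}:1  {4}:1
  |U|=2: {0,1}:1  {1,2}:2  {1,4}:2  {2,4}:2  {3,4}:1
  |U|=3: {0,1,2}:3  {0,1,4}:3  {1,2,4}:6  {1,3,4}:3  {2,3,4}:3
  start at 0(x): 12
  start at 2(a): 6
  start at 3(b): 12
sum over floor = 30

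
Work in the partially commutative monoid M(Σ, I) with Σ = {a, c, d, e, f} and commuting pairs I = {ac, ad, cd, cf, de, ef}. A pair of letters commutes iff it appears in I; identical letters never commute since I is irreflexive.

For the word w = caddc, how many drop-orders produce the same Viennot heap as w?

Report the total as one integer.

#0=c has no predecessor
#1=a has no predecessor
#2=d has no predecessor
#3=d depends on [2:d]
#4=c depends on [0:c]
sources: [0:c, 1:a, 2:d]
N(rest) = Σ N(rest − s) over sources s of rest; N(one piece) = 1:
  size 1 → [1]=1  [3]=1  [4]=1
  size 2 → [0,4]=1  [1,3]=2  [1,4]=2  [2,3]=1  [3,4]=2
  size 3 → [0,1,4]=3  [0,3,4]=3  [1,2,3]=3  [1,3,4]=6  [2,3,4]=3
  first=0(c) contributes 12
  first=1(a) contributes 6
  first=2(d) contributes 12
|[w]| = 30

30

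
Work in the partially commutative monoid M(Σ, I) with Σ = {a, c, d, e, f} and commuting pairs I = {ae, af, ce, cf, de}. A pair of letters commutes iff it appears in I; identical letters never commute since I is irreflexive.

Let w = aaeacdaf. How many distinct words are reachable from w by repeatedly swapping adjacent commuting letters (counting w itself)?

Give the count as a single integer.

13

#0=a has no predecessor
#1=a depends on [0:a]
#2=e has no predecessor
#3=a depends on [1:a]
#4=c depends on [3:a]
#5=d depends on [4:c]
#6=a depends on [5:d]
#7=f depends on [2:e, 5:d]
sources: [0:a, 2:e]
N(rest) = Σ N(rest − s) over sources s of rest; N(one piece) = 1:
  size 1 → [6]=1  [7]=1
  size 2 → [2,7]=1  [6,7]=2
  size 3 → [2,6,7]=3  [5,6,7]=2
  size 4 → [2,5,6,7]=5  [4,5,6,7]=2
  size 5 → [2,4,5,6,7]=7  [3,4,5,6,7]=2
  size 6 → [1,3,4,5,6,7]=2  [2,3,4,5,6,7]=9
  first=0(a) contributes 11
  first=2(e) contributes 2
|[w]| = 13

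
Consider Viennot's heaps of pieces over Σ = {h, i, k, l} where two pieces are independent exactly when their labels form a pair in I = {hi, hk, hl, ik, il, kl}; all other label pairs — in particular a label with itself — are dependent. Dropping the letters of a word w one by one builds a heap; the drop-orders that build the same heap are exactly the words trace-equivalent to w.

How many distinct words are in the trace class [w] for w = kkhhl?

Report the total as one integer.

piece 0:k — minimal
piece 1:k rests on {0:k}
piece 2:h — minimal
piece 3:h rests on {2:h}
piece 4:l — minimal
minimal pieces: {0:k, 2:h, 4:l}
ways to finish when only these pieces remain (= sum over removing one remaining piece with nothing left below it):
  1 left: {1}→1  {3}→1  {4}→1
  2 left: {0,1}→1  {1,3}→2  {1,4}→2  {2,3}→1  {3,4}→2
  3 left: {0,1,3}→3  {0,1,4}→3  {1,2,3}→3  {1,3,4}→6  {2,3,4}→3
  placing 0:k first → 12 extensions
  placing 2:h first → 12 extensions
  placing 4:l first → 6 extensions
total linear extensions = 30

30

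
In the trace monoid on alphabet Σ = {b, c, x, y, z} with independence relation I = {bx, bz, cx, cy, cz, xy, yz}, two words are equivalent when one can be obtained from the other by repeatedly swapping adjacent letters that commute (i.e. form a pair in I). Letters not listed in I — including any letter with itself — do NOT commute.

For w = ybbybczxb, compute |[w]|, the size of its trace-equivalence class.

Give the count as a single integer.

piece 0:y — minimal
piece 1:b rests on {0:y}
piece 2:b rests on {1:b}
piece 3:y rests on {2:b}
piece 4:b rests on {3:y}
piece 5:c rests on {4:b}
piece 6:z — minimal
piece 7:x rests on {6:z}
piece 8:b rests on {5:c}
minimal pieces: {0:y, 6:z}
ways to finish when only these pieces remain (= sum over removing one remaining piece with nothing left below it):
  1 left: {7}→1  {8}→1
  2 left: {5,8}→1  {6,7}→1  {7,8}→2
  3 left: {4,5,8}→1  {5,7,8}→3  {6,7,8}→3
  4 left: {3,4,5,8}→1  {4,5,7,8}→4  {5,6,7,8}→6
  5 left: {2,3,4,5,8}→1  {3,4,5,7,8}→5  {4,5,6,7,8}→10
  6 left: {1,2,3,4,5,8}→1  {2,3,4,5,7,8}→6  {3,4,5,6,7,8}→15
  7 left: {0,1,2,3,4,5,8}→1  {1,2,3,4,5,7,8}→7  {2,3,4,5,6,7,8}→21
  placing 0:y first → 28 extensions
  placing 6:z first → 8 extensions
total linear extensions = 36

36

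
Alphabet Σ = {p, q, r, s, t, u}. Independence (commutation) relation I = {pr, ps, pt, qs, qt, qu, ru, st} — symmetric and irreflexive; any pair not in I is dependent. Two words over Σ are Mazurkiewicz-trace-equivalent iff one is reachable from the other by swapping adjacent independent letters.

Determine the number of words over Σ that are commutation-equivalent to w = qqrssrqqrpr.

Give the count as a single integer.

#0=q has no predecessor
#1=q depends on [0:q]
#2=r depends on [1:q]
#3=s depends on [2:r]
#4=s depends on [3:s]
#5=r depends on [4:s]
#6=q depends on [5:r]
#7=q depends on [6:q]
#8=r depends on [7:q]
#9=p depends on [7:q]
#10=r depends on [8:r]
sources: [0:q]
N(rest) = Σ N(rest − s) over sources s of rest; N(one piece) = 1:
  size 1 → [9]=1  [10]=1
  size 2 → [8,10]=1  [9,10]=2
  size 3 → [8,9,10]=3
  size 4 → [7,8,9,10]=3
  size 5 → [6,7,8,9,10]=3
  size 6 → [5,6,7,8,9,10]=3
  size 7 → [4,5,6,7,8,9,10]=3
  size 8 → [3,4,5,6,7,8,9,10]=3
  size 9 → [2,3,4,5,6,7,8,9,10]=3
  first=0(q) contributes 3

3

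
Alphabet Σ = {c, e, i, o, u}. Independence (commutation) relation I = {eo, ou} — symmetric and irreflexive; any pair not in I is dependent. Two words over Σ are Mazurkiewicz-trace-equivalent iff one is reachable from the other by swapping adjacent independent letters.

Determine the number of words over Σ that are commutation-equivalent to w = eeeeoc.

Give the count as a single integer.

0(e) covers ∅
1(e) covers 0:e
2(e) covers 1:e
3(e) covers 2:e
4(o) covers ∅
5(c) covers 3:e, 4:o
floor of heap: 0:e, 4:o
completions by unplaced set U, small U first (add the entries for U minus each lowest piece of U):
  |U|=1: {5}:1
  |U|=2: {3,5}:1  {4,5}:1
  |U|=3: {2,3,5}:1  {3,4,5}:2
  |U|=4: {1,2,3,5}:1  {2,3,4,5}:3
  start at 0(e): 4
  start at 4(o): 1
sum over floor = 5

5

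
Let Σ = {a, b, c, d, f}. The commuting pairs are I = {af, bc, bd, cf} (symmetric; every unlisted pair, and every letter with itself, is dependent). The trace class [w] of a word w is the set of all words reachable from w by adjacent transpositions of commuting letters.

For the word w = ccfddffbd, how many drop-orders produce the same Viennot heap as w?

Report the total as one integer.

#0=c has no predecessor
#1=c depends on [0:c]
#2=f has no predecessor
#3=d depends on [1:c, 2:f]
#4=d depends on [3:d]
#5=f depends on [4:d]
#6=f depends on [5:f]
#7=b depends on [6:f]
#8=d depends on [6:f]
sources: [0:c, 2:f]
N(rest) = Σ N(rest − s) over sources s of rest; N(one piece) = 1:
  size 1 → [7]=1  [8]=1
  size 2 → [7,8]=2
  size 3 → [6,7,8]=2
  size 4 → [5,6,7,8]=2
  size 5 → [4,5,6,7,8]=2
  size 6 → [3,4,5,6,7,8]=2
  size 7 → [1,3,4,5,6,7,8]=2  [2,3,4,5,6,7,8]=2
  first=0(c) contributes 4
  first=2(f) contributes 2
|[w]| = 6

6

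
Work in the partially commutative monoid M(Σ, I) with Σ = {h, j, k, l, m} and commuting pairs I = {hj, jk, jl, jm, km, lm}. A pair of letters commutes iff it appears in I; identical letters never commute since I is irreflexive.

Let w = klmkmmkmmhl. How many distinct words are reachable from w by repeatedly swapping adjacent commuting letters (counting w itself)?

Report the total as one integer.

126

#0=k has no predecessor
#1=l depends on [0:k]
#2=m has no predecessor
#3=k depends on [1:l]
#4=m depends on [2:m]
#5=m depends on [4:m]
#6=k depends on [3:k]
#7=m depends on [5:m]
#8=m depends on [7:m]
#9=h depends on [6:k, 8:m]
#10=l depends on [9:h]
sources: [0:k, 2:m]
N(rest) = Σ N(rest − s) over sources s of rest; N(one piece) = 1:
  size 1 → [10]=1
  size 2 → [9,10]=1
  size 3 → [6,9,10]=1  [8,9,10]=1
  size 4 → [3,6,9,10]=1  [6,8,9,10]=2  [7,8,9,10]=1
  size 5 → [1,3,6,9,10]=1  [3,6,8,9,10]=3  [5,7,8,9,10]=1  [6,7,8,9,10]=3
  size 6 → [0,1,3,6,9,10]=1  [1,3,6,8,9,10]=4  [3,6,7,8,9,10]=6  [4,5,7,8,9,10]=1  [5,6,7,8,9,10]=4
  size 7 → [0,1,3,6,8,9,10]=5  [1,3,6,7,8,9,10]=10  [2,4,5,7,8,9,10]=1  [3,5,6,7,8,9,10]=10  [4,5,6,7,8,9,10]=5
  size 8 → [0,1,3,6,7,8,9,10]=15  [1,3,5,6,7,8,9,10]=20  [2,4,5,6,7,8,9,10]=6  [3,4,5,6,7,8,9,10]=15
  size 9 → [0,1,3,5,6,7,8,9,10]=35  [1,3,4,5,6,7,8,9,10]=35  [2,3,4,5,6,7,8,9,10]=21
  first=0(k) contributes 56
  first=2(m) contributes 70
|[w]| = 126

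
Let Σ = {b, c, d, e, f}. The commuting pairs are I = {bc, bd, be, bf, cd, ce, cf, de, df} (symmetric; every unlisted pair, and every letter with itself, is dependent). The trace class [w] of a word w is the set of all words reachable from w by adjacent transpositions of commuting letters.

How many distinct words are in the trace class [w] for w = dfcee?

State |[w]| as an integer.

20

drop 0:d onto floor
drop 1:f onto floor
drop 2:c onto floor
drop 3:e onto {1:f}
drop 4:e onto {3:e}
ground layer = {0:d, 1:f, 2:c}
drop-orders for the pieces not yet dropped (sum over which currently-grounded one goes next):
  1 to go: {0} 1  {2} 1  {4} 1
  2 to go: {0,2} 2  {0,4} 2  {2,4} 2  {3,4} 1
  3 to go: {0,2,4} 6  {0,3,4} 3  {1,3,4} 1  {2,3,4} 3
  if 0:d drops first: 4 orders
  if 1:f drops first: 12 orders
  if 2:c drops first: 4 orders
heap linearizations: 20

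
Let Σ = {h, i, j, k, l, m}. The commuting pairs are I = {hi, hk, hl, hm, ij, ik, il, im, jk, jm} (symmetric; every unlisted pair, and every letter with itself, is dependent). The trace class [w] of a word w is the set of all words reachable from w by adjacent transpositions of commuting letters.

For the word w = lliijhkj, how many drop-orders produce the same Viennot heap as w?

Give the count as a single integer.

112

drop 0:l onto floor
drop 1:l onto {0:l}
drop 2:i onto floor
drop 3:i onto {2:i}
drop 4:j onto {1:l}
drop 5:h onto {4:j}
drop 6:k onto {1:l}
drop 7:j onto {5:h}
ground layer = {0:l, 2:i}
drop-orders for the pieces not yet dropped (sum over which currently-grounded one goes next):
  1 to go: {3} 1  {6} 1  {7} 1
  2 to go: {2,3} 1  {3,6} 2  {3,7} 2  {5,7} 1  {6,7} 2
  3 to go: {2,3,6} 3  {2,3,7} 3  {3,5,7} 3  {3,6,7} 6  {4,5,7} 1  {5,6,7} 3
  4 to go: {2,3,5,7} 6  {2,3,6,7} 12  {3,4,5,7} 4  {3,5,6,7} 12  {4,5,6,7} 4
  5 to go: {1,4,5,6,7} 4  {2,3,4,5,7} 10  {2,3,5,6,7} 30  {3,4,5,6,7} 20
  6 to go: {0,1,4,5,6,7} 4  {1,3,4,5,6,7} 24  {2,3,4,5,6,7} 60
  if 0:l drops first: 84 orders
  if 2:i drops first: 28 orders
heap linearizations: 112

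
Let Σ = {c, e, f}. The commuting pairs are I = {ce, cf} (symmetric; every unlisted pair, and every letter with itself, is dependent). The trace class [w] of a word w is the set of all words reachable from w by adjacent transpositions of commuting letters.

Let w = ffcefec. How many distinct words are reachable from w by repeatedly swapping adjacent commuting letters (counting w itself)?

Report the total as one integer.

#0=f has no predecessor
#1=f depends on [0:f]
#2=c has no predecessor
#3=e depends on [1:f]
#4=f depends on [3:e]
#5=e depends on [4:f]
#6=c depends on [2:c]
sources: [0:f, 2:c]
N(rest) = Σ N(rest − s) over sources s of rest; N(one piece) = 1:
  size 1 → [5]=1  [6]=1
  size 2 → [2,6]=1  [4,5]=1  [5,6]=2
  size 3 → [2,5,6]=3  [3,4,5]=1  [4,5,6]=3
  size 4 → [1,3,4,5]=1  [2,4,5,6]=6  [3,4,5,6]=4
  size 5 → [0,1,3,4,5]=1  [1,3,4,5,6]=5  [2,3,4,5,6]=10
  first=0(f) contributes 15
  first=2(c) contributes 6
|[w]| = 21

21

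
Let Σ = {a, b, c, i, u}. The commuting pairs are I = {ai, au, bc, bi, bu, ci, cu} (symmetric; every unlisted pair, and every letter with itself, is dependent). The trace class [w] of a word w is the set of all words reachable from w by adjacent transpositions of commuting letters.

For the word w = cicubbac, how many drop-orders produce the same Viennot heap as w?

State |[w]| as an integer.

168

piece 0:c — minimal
piece 1:i — minimal
piece 2:c rests on {0:c}
piece 3:u rests on {1:i}
piece 4:b — minimal
piece 5:b rests on {4:b}
piece 6:a rests on {2:c, 5:b}
piece 7:c rests on {6:a}
minimal pieces: {0:c, 1:i, 4:b}
ways to finish when only these pieces remain (= sum over removing one remaining piece with nothing left below it):
  1 left: {3}→1  {7}→1
  2 left: {1,3}→1  {3,7}→2  {6,7}→1
  3 left: {1,3,7}→3  {2,6,7}→1  {3,6,7}→3  {5,6,7}→1
  4 left: {0,2,6,7}→1  {1,3,6,7}→6  {2,3,6,7}→4  {2,5,6,7}→2  {3,5,6,7}→4  {4,5,6,7}→1
  5 left: {0,2,3,6,7}→5  {0,2,5,6,7}→3  {1,2,3,6,7}→10  {1,3,5,6,7}→10  {2,3,5,6,7}→10  {2,4,5,6,7}→3  {3,4,5,6,7}→5
  6 left: {0,1,2,3,6,7}→15  {0,2,3,5,6,7}→18  {0,2,4,5,6,7}→6  {1,2,3,5,6,7}→30  {1,3,4,5,6,7}→15  {2,3,4,5,6,7}→18
  placing 0:c first → 63 extensions
  placing 1:i first → 42 extensions
  placing 4:b first → 63 extensions
total linear extensions = 168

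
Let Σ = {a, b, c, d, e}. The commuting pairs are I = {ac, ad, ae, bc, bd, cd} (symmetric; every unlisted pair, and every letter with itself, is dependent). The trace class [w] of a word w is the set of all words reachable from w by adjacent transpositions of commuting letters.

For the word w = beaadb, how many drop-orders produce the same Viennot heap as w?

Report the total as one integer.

9

0(b) covers ∅
1(e) covers 0:b
2(a) covers 0:b
3(a) covers 2:a
4(d) covers 1:e
5(b) covers 1:e, 3:a
floor of heap: 0:b
completions by unplaced set U, small U first (add the entries for U minus each lowest piece of U):
  |U|=1: {4}:1  {5}:1
  |U|=2: {3,5}:1  {4,5}:2
  |U|=3: {1,4,5}:2  {2,3,5}:1  {3,4,5}:3
  |U|=4: {1,3,4,5}:5  {2,3,4,5}:4
  start at 0(b): 9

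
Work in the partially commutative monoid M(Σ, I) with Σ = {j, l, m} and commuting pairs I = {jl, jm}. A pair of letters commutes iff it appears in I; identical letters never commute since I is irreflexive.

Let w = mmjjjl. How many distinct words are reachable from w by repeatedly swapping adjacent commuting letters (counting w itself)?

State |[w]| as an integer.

drop 0:m onto floor
drop 1:m onto {0:m}
drop 2:j onto floor
drop 3:j onto {2:j}
drop 4:j onto {3:j}
drop 5:l onto {1:m}
ground layer = {0:m, 2:j}
drop-orders for the pieces not yet dropped (sum over which currently-grounded one goes next):
  1 to go: {4} 1  {5} 1
  2 to go: {1,5} 1  {3,4} 1  {4,5} 2
  3 to go: {0,1,5} 1  {1,4,5} 3  {2,3,4} 1  {3,4,5} 3
  4 to go: {0,1,4,5} 4  {1,3,4,5} 6  {2,3,4,5} 4
  if 0:m drops first: 10 orders
  if 2:j drops first: 10 orders
heap linearizations: 20

20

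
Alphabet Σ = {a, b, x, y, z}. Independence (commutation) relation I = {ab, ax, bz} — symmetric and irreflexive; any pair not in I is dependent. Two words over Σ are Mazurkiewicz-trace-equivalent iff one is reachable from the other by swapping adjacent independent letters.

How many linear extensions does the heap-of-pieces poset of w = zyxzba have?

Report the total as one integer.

3

#0=z has no predecessor
#1=y depends on [0:z]
#2=x depends on [1:y]
#3=z depends on [2:x]
#4=b depends on [2:x]
#5=a depends on [3:z]
sources: [0:z]
N(rest) = Σ N(rest − s) over sources s of rest; N(one piece) = 1:
  size 1 → [4]=1  [5]=1
  size 2 → [3,5]=1  [4,5]=2
  size 3 → [3,4,5]=3
  size 4 → [2,3,4,5]=3
  first=0(z) contributes 3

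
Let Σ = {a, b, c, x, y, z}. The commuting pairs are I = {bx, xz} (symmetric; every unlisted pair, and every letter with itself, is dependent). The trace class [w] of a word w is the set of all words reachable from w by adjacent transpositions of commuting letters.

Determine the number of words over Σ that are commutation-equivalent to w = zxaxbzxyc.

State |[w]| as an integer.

#0=z has no predecessor
#1=x has no predecessor
#2=a depends on [0:z, 1:x]
#3=x depends on [2:a]
#4=b depends on [2:a]
#5=z depends on [4:b]
#6=x depends on [3:x]
#7=y depends on [5:z, 6:x]
#8=c depends on [7:y]
sources: [0:z, 1:x]
N(rest) = Σ N(rest − s) over sources s of rest; N(one piece) = 1:
  size 1 → [8]=1
  size 2 → [7,8]=1
  size 3 → [5,7,8]=1  [6,7,8]=1
  size 4 → [3,6,7,8]=1  [4,5,7,8]=1  [5,6,7,8]=2
  size 5 → [3,5,6,7,8]=3  [4,5,6,7,8]=3
  size 6 → [3,4,5,6,7,8]=6
  size 7 → [2,3,4,5,6,7,8]=6
  first=0(z) contributes 6
  first=1(x) contributes 6
|[w]| = 12

12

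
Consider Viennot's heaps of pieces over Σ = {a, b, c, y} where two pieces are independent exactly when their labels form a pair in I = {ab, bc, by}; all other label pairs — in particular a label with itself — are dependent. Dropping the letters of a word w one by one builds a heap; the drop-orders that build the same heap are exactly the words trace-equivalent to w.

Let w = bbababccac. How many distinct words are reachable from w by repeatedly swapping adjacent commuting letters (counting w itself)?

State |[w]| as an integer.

210

0(b) covers ∅
1(b) covers 0:b
2(a) covers ∅
3(b) covers 1:b
4(a) covers 2:a
5(b) covers 3:b
6(c) covers 4:a
7(c) covers 6:c
8(a) covers 7:c
9(c) covers 8:a
floor of heap: 0:b, 2:a
completions by unplaced set U, small U first (add the entries for U minus each lowest piece of U):
  |U|=1: {5}:1  {9}:1
  |U|=2: {3,5}:1  {5,9}:2  {8,9}:1
  |U|=3: {1,3,5}:1  {3,5,9}:3  {5,8,9}:3  {7,8,9}:1
  |U|=4: {0,1,3,5}:1  {1,3,5,9}:4  {3,5,8,9}:6  {5,7,8,9}:4  {6,7,8,9}:1
  |U|=5: {0,1,3,5,9}:5  {1,3,5,8,9}:10  {3,5,7,8,9}:10  {4,6,7,8,9}:1  {5,6,7,8,9}:5
  |U|=6: {0,1,3,5,8,9}:15  {1,3,5,7,8,9}:20  {2,4,6,7,8,9}:1  {3,5,6,7,8,9}:15  {4,5,6,7,8,9}:6
  |U|=7: {0,1,3,5,7,8,9}:35  {1,3,5,6,7,8,9}:35  {2,4,5,6,7,8,9}:7  {3,4,5,6,7,8,9}:21
  |U|=8: {0,1,3,5,6,7,8,9}:70  {1,3,4,5,6,7,8,9}:56  {2,3,4,5,6,7,8,9}:28
  start at 0(b): 84
  start at 2(a): 126
sum over floor = 210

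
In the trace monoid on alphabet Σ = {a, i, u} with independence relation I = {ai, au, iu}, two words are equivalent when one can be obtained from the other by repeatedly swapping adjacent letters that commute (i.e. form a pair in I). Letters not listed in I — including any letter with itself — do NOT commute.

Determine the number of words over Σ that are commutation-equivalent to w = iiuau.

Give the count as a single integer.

30

0(i) covers ∅
1(i) covers 0:i
2(u) covers ∅
3(a) covers ∅
4(u) covers 2:u
floor of heap: 0:i, 2:u, 3:a
completions by unplaced set U, small U first (add the entries for U minus each lowest piece of U):
  |U|=1: {1}:1  {3}:1  {4}:1
  |U|=2: {0,1}:1  {1,3}:2  {1,4}:2  {2,4}:1  {3,4}:2
  |U|=3: {0,1,3}:3  {0,1,4}:3  {1,2,4}:3  {1,3,4}:6  {2,3,4}:3
  start at 0(i): 12
  start at 2(u): 12
  start at 3(a): 6
sum over floor = 30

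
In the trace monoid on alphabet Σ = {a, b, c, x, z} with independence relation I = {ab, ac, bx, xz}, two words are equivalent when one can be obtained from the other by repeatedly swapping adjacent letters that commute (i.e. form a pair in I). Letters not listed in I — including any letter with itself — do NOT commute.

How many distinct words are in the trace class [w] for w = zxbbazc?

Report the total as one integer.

drop 0:z onto floor
drop 1:x onto floor
drop 2:b onto {0:z}
drop 3:b onto {2:b}
drop 4:a onto {0:z, 1:x}
drop 5:z onto {3:b, 4:a}
drop 6:c onto {5:z}
ground layer = {0:z, 1:x}
drop-orders for the pieces not yet dropped (sum over which currently-grounded one goes next):
  1 to go: {6} 1
  2 to go: {5,6} 1
  3 to go: {3,5,6} 1  {4,5,6} 1
  4 to go: {1,4,5,6} 1  {2,3,5,6} 1  {3,4,5,6} 2
  5 to go: {1,3,4,5,6} 3  {2,3,4,5,6} 3
  if 0:z drops first: 6 orders
  if 1:x drops first: 3 orders
heap linearizations: 9

9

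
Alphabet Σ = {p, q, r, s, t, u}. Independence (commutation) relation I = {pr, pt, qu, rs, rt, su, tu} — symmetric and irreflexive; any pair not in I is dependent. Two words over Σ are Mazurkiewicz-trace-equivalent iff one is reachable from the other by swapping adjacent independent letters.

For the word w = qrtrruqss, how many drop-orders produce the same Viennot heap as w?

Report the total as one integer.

0(q) covers ∅
1(r) covers 0:q
2(t) covers 0:q
3(r) covers 1:r
4(r) covers 3:r
5(u) covers 4:r
6(q) covers 2:t, 4:r
7(s) covers 6:q
8(s) covers 7:s
floor of heap: 0:q
completions by unplaced set U, small U first (add the entries for U minus each lowest piece of U):
  |U|=1: {5}:1  {8}:1
  |U|=2: {5,8}:2  {7,8}:1
  |U|=3: {5,7,8}:3  {6,7,8}:1
  |U|=4: {2,6,7,8}:1  {5,6,7,8}:4
  |U|=5: {2,5,6,7,8}:5  {4,5,6,7,8}:4
  |U|=6: {2,4,5,6,7,8}:9  {3,4,5,6,7,8}:4
  |U|=7: {1,3,4,5,6,7,8}:4  {2,3,4,5,6,7,8}:13
  start at 0(q): 17

17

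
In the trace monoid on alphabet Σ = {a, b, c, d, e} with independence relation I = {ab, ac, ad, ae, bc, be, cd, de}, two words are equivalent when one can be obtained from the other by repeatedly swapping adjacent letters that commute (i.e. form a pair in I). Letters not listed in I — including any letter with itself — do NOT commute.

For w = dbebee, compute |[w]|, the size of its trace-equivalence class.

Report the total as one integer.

#0=d has no predecessor
#1=b depends on [0:d]
#2=e has no predecessor
#3=b depends on [1:b]
#4=e depends on [2:e]
#5=e depends on [4:e]
sources: [0:d, 2:e]
N(rest) = Σ N(rest − s) over sources s of rest; N(one piece) = 1:
  size 1 → [3]=1  [5]=1
  size 2 → [1,3]=1  [3,5]=2  [4,5]=1
  size 3 → [0,1,3]=1  [1,3,5]=3  [2,4,5]=1  [3,4,5]=3
  size 4 → [0,1,3,5]=4  [1,3,4,5]=6  [2,3,4,5]=4
  first=0(d) contributes 10
  first=2(e) contributes 10
|[w]| = 20

20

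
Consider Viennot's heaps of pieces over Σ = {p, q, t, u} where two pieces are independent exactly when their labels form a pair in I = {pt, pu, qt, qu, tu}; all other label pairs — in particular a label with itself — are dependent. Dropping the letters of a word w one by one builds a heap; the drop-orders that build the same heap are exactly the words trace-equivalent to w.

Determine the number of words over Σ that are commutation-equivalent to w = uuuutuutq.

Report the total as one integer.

piece 0:u — minimal
piece 1:u rests on {0:u}
piece 2:u rests on {1:u}
piece 3:u rests on {2:u}
piece 4:t — minimal
piece 5:u rests on {3:u}
piece 6:u rests on {5:u}
piece 7:t rests on {4:t}
piece 8:q — minimal
minimal pieces: {0:u, 4:t, 8:q}
ways to finish when only these pieces remain (= sum over removing one remaining piece with nothing left below it):
  1 left: {6}→1  {7}→1  {8}→1
  2 left: {4,7}→1  {5,6}→1  {6,7}→2  {6,8}→2  {7,8}→2
  3 left: {3,5,6}→1  {4,6,7}→3  {4,7,8}→3  {5,6,7}→3  {5,6,8}→3  {6,7,8}→6
  4 left: {2,3,5,6}→1  {3,5,6,7}→4  {3,5,6,8}→4  {4,5,6,7}→6  {4,6,7,8}→12  {5,6,7,8}→12
  5 left: {1,2,3,5,6}→1  {2,3,5,6,7}→5  {2,3,5,6,8}→5  {3,4,5,6,7}→10  {3,5,6,7,8}→20  {4,5,6,7,8}→30
  6 left: {0,1,2,3,5,6}→1  {1,2,3,5,6,7}→6  {1,2,3,5,6,8}→6  {2,3,4,5,6,7}→15  {2,3,5,6,7,8}→30  {3,4,5,6,7,8}→60
  7 left: {0,1,2,3,5,6,7}→7  {0,1,2,3,5,6,8}→7  {1,2,3,4,5,6,7}→21  {1,2,3,5,6,7,8}→42  {2,3,4,5,6,7,8}→105
  placing 0:u first → 168 extensions
  placing 4:t first → 56 extensions
  placing 8:q first → 28 extensions
total linear extensions = 252

252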